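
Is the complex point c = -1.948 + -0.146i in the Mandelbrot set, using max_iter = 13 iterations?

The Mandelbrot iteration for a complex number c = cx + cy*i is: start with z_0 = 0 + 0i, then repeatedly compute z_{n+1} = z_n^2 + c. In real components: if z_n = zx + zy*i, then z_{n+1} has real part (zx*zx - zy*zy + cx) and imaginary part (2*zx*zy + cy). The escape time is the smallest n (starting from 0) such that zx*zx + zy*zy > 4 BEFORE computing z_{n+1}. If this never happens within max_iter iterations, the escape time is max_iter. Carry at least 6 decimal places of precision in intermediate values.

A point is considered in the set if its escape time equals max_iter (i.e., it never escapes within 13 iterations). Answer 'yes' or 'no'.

z_0 = 0 + 0i, c = -1.9480 + -0.1460i
Iter 1: z = -1.9480 + -0.1460i, |z|^2 = 3.8160
Iter 2: z = 1.8254 + 0.4228i, |z|^2 = 3.5108
Iter 3: z = 1.2053 + 1.3976i, |z|^2 = 3.4060
Iter 4: z = -2.4486 + 3.2230i, |z|^2 = 16.3834
Escaped at iteration 4

Answer: no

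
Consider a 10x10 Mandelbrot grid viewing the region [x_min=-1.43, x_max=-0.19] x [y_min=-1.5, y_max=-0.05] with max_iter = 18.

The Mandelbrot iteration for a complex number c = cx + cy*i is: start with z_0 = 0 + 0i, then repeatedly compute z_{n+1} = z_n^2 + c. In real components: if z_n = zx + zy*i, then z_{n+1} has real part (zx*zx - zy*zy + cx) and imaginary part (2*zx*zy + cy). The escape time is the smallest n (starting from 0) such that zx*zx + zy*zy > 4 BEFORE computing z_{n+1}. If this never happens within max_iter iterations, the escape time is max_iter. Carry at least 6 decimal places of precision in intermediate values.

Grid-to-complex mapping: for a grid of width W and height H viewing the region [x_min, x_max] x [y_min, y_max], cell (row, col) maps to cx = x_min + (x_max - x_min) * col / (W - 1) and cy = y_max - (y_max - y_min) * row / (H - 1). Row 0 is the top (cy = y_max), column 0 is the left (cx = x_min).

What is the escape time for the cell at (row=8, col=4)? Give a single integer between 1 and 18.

Answer: 2

Derivation:
z_0 = 0 + 0i, c = -0.8789 + -1.3389i
Iter 1: z = -0.8789 + -1.3389i, |z|^2 = 2.5651
Iter 2: z = -1.8991 + 1.0146i, |z|^2 = 4.6358
Escaped at iteration 2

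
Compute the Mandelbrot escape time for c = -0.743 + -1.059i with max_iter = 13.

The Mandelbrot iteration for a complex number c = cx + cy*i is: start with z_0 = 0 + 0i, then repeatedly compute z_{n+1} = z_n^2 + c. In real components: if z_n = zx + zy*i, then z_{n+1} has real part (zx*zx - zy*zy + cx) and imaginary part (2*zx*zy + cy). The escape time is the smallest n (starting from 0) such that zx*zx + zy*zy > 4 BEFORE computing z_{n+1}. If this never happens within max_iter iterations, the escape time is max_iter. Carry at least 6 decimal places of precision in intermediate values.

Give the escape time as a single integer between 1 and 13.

z_0 = 0 + 0i, c = -0.7430 + -1.0590i
Iter 1: z = -0.7430 + -1.0590i, |z|^2 = 1.6735
Iter 2: z = -1.3124 + 0.5147i, |z|^2 = 1.9874
Iter 3: z = 0.7146 + -2.4099i, |z|^2 = 6.3185
Escaped at iteration 3

Answer: 3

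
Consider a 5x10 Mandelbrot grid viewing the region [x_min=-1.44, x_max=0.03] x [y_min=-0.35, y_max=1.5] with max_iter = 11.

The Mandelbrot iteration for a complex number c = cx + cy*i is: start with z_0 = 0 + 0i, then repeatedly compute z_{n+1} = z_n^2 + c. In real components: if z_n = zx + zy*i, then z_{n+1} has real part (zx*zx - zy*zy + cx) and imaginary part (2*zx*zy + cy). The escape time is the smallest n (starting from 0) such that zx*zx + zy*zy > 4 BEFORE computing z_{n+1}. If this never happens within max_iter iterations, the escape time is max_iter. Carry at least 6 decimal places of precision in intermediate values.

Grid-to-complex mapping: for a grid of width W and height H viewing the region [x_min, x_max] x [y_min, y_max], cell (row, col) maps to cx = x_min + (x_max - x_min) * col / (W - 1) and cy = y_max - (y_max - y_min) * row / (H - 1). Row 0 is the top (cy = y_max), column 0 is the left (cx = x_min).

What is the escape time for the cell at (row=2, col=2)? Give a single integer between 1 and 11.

z_0 = 0 + 0i, c = -0.7050 + 1.0889i
Iter 1: z = -0.7050 + 1.0889i, |z|^2 = 1.6827
Iter 2: z = -1.3937 + -0.4464i, |z|^2 = 2.1416
Iter 3: z = 1.0380 + 2.3333i, |z|^2 = 6.5215
Escaped at iteration 3

Answer: 3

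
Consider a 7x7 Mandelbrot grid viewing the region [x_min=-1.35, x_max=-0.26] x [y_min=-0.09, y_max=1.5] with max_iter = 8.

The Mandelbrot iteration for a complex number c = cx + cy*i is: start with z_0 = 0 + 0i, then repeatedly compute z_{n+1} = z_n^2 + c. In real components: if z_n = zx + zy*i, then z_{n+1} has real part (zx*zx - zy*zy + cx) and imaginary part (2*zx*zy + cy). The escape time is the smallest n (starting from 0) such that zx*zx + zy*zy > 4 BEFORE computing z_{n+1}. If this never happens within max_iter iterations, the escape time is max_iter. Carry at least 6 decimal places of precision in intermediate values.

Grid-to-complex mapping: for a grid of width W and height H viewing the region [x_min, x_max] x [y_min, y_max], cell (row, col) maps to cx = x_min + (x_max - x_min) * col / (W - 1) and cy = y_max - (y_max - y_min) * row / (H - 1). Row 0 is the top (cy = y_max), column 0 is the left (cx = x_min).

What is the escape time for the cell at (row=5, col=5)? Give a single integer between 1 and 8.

Answer: 8

Derivation:
z_0 = 0 + 0i, c = -0.4417 + 0.1750i
Iter 1: z = -0.4417 + 0.1750i, |z|^2 = 0.2257
Iter 2: z = -0.2772 + 0.0204i, |z|^2 = 0.0773
Iter 3: z = -0.3652 + 0.1637i, |z|^2 = 0.1602
Iter 4: z = -0.3351 + 0.0554i, |z|^2 = 0.1153
Iter 5: z = -0.3325 + 0.1378i, |z|^2 = 0.1295
Iter 6: z = -0.3501 + 0.0833i, |z|^2 = 0.1295
Iter 7: z = -0.3260 + 0.1166i, |z|^2 = 0.1199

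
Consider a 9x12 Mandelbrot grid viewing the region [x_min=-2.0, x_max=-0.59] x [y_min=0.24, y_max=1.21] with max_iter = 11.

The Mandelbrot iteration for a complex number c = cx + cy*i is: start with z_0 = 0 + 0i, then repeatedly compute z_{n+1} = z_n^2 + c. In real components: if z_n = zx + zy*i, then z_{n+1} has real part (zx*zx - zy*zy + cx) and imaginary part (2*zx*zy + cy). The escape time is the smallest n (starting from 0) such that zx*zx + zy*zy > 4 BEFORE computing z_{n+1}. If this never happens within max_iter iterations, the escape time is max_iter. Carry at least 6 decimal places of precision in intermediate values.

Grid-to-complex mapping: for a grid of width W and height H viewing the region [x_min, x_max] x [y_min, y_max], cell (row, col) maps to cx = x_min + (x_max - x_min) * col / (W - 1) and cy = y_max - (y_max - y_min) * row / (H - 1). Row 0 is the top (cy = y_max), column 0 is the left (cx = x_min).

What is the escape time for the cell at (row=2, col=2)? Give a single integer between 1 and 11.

Answer: 2

Derivation:
z_0 = 0 + 0i, c = -1.6475 + 1.0336i
Iter 1: z = -1.6475 + 1.0336i, |z|^2 = 3.7827
Iter 2: z = -0.0016 + -2.3722i, |z|^2 = 5.6273
Escaped at iteration 2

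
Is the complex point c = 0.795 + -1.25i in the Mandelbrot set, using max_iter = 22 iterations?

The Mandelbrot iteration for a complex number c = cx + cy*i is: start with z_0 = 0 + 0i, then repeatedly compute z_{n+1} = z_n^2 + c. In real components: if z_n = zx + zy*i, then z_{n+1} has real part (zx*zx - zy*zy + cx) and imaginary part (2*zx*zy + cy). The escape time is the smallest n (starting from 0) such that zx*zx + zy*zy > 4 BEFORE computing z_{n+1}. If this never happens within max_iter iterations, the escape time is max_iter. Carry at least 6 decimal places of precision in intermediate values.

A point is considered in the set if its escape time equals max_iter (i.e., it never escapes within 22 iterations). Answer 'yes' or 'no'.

Answer: no

Derivation:
z_0 = 0 + 0i, c = 0.7950 + -1.2500i
Iter 1: z = 0.7950 + -1.2500i, |z|^2 = 2.1945
Iter 2: z = -0.1355 + -3.2375i, |z|^2 = 10.4998
Escaped at iteration 2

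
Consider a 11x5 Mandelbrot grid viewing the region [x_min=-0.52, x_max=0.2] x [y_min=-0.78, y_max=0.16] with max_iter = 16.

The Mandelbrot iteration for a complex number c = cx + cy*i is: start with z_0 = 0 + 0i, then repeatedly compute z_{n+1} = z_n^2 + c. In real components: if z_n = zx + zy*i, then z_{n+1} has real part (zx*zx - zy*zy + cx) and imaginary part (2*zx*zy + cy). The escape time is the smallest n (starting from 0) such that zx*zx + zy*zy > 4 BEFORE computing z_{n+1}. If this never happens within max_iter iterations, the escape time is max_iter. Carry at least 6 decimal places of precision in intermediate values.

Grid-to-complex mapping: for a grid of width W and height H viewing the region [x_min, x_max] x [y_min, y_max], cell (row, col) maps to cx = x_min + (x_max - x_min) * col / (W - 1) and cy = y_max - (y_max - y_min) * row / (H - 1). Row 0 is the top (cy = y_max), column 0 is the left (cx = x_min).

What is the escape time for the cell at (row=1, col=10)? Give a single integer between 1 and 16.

Answer: 16

Derivation:
z_0 = 0 + 0i, c = 0.2000 + -0.0750i
Iter 1: z = 0.2000 + -0.0750i, |z|^2 = 0.0456
Iter 2: z = 0.2344 + -0.1050i, |z|^2 = 0.0660
Iter 3: z = 0.2439 + -0.1242i, |z|^2 = 0.0749
Iter 4: z = 0.2441 + -0.1356i, |z|^2 = 0.0780
Iter 5: z = 0.2412 + -0.1412i, |z|^2 = 0.0781
Iter 6: z = 0.2382 + -0.1431i, |z|^2 = 0.0772
Iter 7: z = 0.2363 + -0.1432i, |z|^2 = 0.0763
Iter 8: z = 0.2353 + -0.1427i, |z|^2 = 0.0757
Iter 9: z = 0.2350 + -0.1421i, |z|^2 = 0.0754
Iter 10: z = 0.2350 + -0.1418i, |z|^2 = 0.0754
Iter 11: z = 0.2351 + -0.1417i, |z|^2 = 0.0754
Iter 12: z = 0.2352 + -0.1416i, |z|^2 = 0.0754
Iter 13: z = 0.2353 + -0.1416i, |z|^2 = 0.0754
Iter 14: z = 0.2353 + -0.1416i, |z|^2 = 0.0754
Iter 15: z = 0.2353 + -0.1417i, |z|^2 = 0.0754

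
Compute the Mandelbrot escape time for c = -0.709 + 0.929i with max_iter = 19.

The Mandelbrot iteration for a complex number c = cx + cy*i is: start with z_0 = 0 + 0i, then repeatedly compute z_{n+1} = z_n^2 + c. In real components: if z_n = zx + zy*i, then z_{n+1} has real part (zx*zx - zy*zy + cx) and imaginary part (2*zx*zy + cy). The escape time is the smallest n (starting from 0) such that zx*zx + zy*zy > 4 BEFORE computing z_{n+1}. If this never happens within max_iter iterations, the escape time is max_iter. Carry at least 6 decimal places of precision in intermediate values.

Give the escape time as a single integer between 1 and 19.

z_0 = 0 + 0i, c = -0.7090 + 0.9290i
Iter 1: z = -0.7090 + 0.9290i, |z|^2 = 1.3657
Iter 2: z = -1.0694 + -0.3883i, |z|^2 = 1.2943
Iter 3: z = 0.2837 + 1.7595i, |z|^2 = 3.1764
Iter 4: z = -3.7244 + 1.9275i, |z|^2 = 17.5861
Escaped at iteration 4

Answer: 4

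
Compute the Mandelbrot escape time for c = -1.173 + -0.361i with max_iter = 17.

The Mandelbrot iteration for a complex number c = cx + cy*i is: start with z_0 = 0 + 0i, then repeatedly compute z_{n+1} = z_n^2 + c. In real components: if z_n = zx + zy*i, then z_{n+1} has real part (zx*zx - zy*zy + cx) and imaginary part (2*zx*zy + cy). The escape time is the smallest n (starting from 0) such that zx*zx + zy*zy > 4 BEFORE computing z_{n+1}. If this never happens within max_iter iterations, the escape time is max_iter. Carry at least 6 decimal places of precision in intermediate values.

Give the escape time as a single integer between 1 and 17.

Answer: 8

Derivation:
z_0 = 0 + 0i, c = -1.1730 + -0.3610i
Iter 1: z = -1.1730 + -0.3610i, |z|^2 = 1.5063
Iter 2: z = 0.0726 + 0.4859i, |z|^2 = 0.2414
Iter 3: z = -1.4038 + -0.2904i, |z|^2 = 2.0551
Iter 4: z = 0.7134 + 0.4545i, |z|^2 = 0.7155
Iter 5: z = -0.8706 + 0.2874i, |z|^2 = 0.8406
Iter 6: z = -0.4977 + -0.8614i, |z|^2 = 0.9897
Iter 7: z = -1.6674 + 0.4964i, |z|^2 = 3.0267
Iter 8: z = 1.3608 + -2.0164i, |z|^2 = 5.9178
Escaped at iteration 8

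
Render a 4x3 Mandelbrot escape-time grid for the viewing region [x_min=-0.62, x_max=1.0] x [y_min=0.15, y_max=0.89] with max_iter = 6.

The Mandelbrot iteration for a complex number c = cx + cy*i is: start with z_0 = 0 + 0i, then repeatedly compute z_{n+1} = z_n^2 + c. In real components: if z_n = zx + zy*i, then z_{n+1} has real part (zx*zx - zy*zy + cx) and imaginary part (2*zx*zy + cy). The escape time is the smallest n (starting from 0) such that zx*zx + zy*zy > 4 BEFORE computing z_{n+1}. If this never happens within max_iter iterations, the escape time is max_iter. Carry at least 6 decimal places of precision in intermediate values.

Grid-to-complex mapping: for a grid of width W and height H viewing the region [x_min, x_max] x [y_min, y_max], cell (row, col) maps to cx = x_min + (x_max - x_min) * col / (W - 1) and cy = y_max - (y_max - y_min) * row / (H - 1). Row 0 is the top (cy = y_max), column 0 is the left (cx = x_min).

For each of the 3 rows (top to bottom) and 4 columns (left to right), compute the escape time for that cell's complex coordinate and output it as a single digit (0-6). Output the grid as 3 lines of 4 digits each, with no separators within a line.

Answer: 4632
6652
6662

Derivation:
(row=0, col=0): c = -0.6200 + 0.8900i → escape time 4
(row=0, col=1): c = -0.0800 + 0.8900i → escape time 6
(row=0, col=2): c = 0.4600 + 0.8900i → escape time 3
(row=0, col=3): c = 1.0000 + 0.8900i → escape time 2
(row=1, col=0): c = -0.6200 + 0.5200i → escape time 6
(row=1, col=1): c = -0.0800 + 0.5200i → escape time 6
(row=1, col=2): c = 0.4600 + 0.5200i → escape time 5
(row=1, col=3): c = 1.0000 + 0.5200i → escape time 2
(row=2, col=0): c = -0.6200 + 0.1500i → escape time 6
(row=2, col=1): c = -0.0800 + 0.1500i → escape time 6
(row=2, col=2): c = 0.4600 + 0.1500i → escape time 6
(row=2, col=3): c = 1.0000 + 0.1500i → escape time 2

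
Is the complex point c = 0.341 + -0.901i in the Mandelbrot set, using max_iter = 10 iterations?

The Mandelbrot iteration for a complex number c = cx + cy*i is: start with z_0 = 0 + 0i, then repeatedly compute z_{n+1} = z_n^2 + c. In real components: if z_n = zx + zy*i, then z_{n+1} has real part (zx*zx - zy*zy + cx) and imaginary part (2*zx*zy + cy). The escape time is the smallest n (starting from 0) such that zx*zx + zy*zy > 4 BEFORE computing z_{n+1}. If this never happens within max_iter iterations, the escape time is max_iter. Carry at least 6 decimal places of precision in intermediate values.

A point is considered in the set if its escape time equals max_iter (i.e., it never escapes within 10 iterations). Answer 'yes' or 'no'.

Answer: no

Derivation:
z_0 = 0 + 0i, c = 0.3410 + -0.9010i
Iter 1: z = 0.3410 + -0.9010i, |z|^2 = 0.9281
Iter 2: z = -0.3545 + -1.5155i, |z|^2 = 2.4224
Iter 3: z = -1.8300 + 0.1735i, |z|^2 = 3.3790
Iter 4: z = 3.6598 + -1.5361i, |z|^2 = 15.7538
Escaped at iteration 4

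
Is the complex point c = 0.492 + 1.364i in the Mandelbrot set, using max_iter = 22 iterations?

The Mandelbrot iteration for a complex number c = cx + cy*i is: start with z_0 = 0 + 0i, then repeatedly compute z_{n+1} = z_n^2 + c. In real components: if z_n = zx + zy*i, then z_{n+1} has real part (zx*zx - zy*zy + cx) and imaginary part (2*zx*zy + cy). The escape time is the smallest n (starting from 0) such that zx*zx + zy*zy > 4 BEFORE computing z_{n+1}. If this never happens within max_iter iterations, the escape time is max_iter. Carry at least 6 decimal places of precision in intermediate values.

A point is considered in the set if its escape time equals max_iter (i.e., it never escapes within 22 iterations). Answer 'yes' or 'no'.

z_0 = 0 + 0i, c = 0.4920 + 1.3640i
Iter 1: z = 0.4920 + 1.3640i, |z|^2 = 2.1026
Iter 2: z = -1.1264 + 2.7062i, |z|^2 = 8.5922
Escaped at iteration 2

Answer: no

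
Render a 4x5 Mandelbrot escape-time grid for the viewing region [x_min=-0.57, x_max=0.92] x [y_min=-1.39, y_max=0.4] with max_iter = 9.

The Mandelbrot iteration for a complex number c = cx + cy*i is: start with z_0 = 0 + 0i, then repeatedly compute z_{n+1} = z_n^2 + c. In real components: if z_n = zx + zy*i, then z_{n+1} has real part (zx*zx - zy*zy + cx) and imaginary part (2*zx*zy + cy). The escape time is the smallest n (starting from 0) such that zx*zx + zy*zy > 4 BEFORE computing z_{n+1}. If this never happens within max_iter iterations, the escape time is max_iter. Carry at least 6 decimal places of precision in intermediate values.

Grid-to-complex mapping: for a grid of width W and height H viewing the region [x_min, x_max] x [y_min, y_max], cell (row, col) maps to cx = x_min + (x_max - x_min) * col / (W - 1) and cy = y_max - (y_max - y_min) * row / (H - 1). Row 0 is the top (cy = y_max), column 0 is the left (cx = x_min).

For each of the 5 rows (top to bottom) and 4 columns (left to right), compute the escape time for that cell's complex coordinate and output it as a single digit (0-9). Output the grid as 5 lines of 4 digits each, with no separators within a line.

(row=0, col=0): c = -0.5700 + 0.4000i → escape time 9
(row=0, col=1): c = -0.0733 + 0.4000i → escape time 9
(row=0, col=2): c = 0.4233 + 0.4000i → escape time 9
(row=0, col=3): c = 0.9200 + 0.4000i → escape time 3
(row=1, col=0): c = -0.5700 + -0.0475i → escape time 9
(row=1, col=1): c = -0.0733 + -0.0475i → escape time 9
(row=1, col=2): c = 0.4233 + -0.0475i → escape time 6
(row=1, col=3): c = 0.9200 + -0.0475i → escape time 3
(row=2, col=0): c = -0.5700 + -0.4950i → escape time 9
(row=2, col=1): c = -0.0733 + -0.4950i → escape time 9
(row=2, col=2): c = 0.4233 + -0.4950i → escape time 6
(row=2, col=3): c = 0.9200 + -0.4950i → escape time 2
(row=3, col=0): c = -0.5700 + -0.9425i → escape time 4
(row=3, col=1): c = -0.0733 + -0.9425i → escape time 9
(row=3, col=2): c = 0.4233 + -0.9425i → escape time 3
(row=3, col=3): c = 0.9200 + -0.9425i → escape time 2
(row=4, col=0): c = -0.5700 + -1.3900i → escape time 2
(row=4, col=1): c = -0.0733 + -1.3900i → escape time 2
(row=4, col=2): c = 0.4233 + -1.3900i → escape time 2
(row=4, col=3): c = 0.9200 + -1.3900i → escape time 2

Answer: 9993
9963
9962
4932
2222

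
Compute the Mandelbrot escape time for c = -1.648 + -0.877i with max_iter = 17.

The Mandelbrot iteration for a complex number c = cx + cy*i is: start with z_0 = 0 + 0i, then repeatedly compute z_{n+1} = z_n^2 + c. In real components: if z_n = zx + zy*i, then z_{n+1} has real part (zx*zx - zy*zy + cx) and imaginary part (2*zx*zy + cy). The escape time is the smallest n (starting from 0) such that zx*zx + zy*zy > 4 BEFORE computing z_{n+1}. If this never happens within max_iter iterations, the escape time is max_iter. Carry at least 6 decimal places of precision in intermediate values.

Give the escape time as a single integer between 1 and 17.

Answer: 2

Derivation:
z_0 = 0 + 0i, c = -1.6480 + -0.8770i
Iter 1: z = -1.6480 + -0.8770i, |z|^2 = 3.4850
Iter 2: z = 0.2988 + 2.0136i, |z|^2 = 4.1438
Escaped at iteration 2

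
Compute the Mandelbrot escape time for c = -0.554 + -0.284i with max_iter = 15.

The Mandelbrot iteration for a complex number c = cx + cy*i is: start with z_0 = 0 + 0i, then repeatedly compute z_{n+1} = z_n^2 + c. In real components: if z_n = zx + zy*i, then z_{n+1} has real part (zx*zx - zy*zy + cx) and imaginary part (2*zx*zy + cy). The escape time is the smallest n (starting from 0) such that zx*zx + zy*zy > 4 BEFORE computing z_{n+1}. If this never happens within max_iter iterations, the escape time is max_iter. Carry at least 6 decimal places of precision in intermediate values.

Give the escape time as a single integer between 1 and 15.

Answer: 15

Derivation:
z_0 = 0 + 0i, c = -0.5540 + -0.2840i
Iter 1: z = -0.5540 + -0.2840i, |z|^2 = 0.3876
Iter 2: z = -0.3277 + 0.0307i, |z|^2 = 0.1084
Iter 3: z = -0.4475 + -0.3041i, |z|^2 = 0.2928
Iter 4: z = -0.4462 + -0.0118i, |z|^2 = 0.1992
Iter 5: z = -0.3550 + -0.2735i, |z|^2 = 0.2008
Iter 6: z = -0.5027 + -0.0898i, |z|^2 = 0.2608
Iter 7: z = -0.3093 + -0.1937i, |z|^2 = 0.1332
Iter 8: z = -0.4958 + -0.1642i, |z|^2 = 0.2728
Iter 9: z = -0.3351 + -0.1212i, |z|^2 = 0.1270
Iter 10: z = -0.4564 + -0.2028i, |z|^2 = 0.2494
Iter 11: z = -0.3868 + -0.0989i, |z|^2 = 0.1594
Iter 12: z = -0.4142 + -0.2075i, |z|^2 = 0.2146
Iter 13: z = -0.4255 + -0.1121i, |z|^2 = 0.1936
Iter 14: z = -0.3855 + -0.1886i, |z|^2 = 0.1842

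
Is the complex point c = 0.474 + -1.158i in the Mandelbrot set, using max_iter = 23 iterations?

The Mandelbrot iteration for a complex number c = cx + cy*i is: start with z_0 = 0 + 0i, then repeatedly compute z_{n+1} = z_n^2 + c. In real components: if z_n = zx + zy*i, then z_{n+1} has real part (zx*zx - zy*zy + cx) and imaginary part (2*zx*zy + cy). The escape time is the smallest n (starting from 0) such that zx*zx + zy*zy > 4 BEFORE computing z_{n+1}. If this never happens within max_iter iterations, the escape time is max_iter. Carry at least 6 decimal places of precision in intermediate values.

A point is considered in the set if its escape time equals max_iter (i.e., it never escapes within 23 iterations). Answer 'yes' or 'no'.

z_0 = 0 + 0i, c = 0.4740 + -1.1580i
Iter 1: z = 0.4740 + -1.1580i, |z|^2 = 1.5656
Iter 2: z = -0.6423 + -2.2558i, |z|^2 = 5.5011
Escaped at iteration 2

Answer: no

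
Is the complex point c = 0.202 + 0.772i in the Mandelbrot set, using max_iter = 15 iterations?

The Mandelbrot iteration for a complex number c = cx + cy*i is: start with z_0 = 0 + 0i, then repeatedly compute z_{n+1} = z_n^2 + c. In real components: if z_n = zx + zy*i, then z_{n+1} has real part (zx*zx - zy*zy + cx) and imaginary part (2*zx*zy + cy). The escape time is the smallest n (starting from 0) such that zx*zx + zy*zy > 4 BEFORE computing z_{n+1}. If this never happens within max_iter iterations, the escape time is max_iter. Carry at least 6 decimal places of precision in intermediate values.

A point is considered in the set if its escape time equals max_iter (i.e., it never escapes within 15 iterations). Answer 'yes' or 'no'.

Answer: no

Derivation:
z_0 = 0 + 0i, c = 0.2020 + 0.7720i
Iter 1: z = 0.2020 + 0.7720i, |z|^2 = 0.6368
Iter 2: z = -0.3532 + 1.0839i, |z|^2 = 1.2995
Iter 3: z = -0.8481 + 0.0064i, |z|^2 = 0.7193
Iter 4: z = 0.9212 + 0.7612i, |z|^2 = 1.4280
Iter 5: z = 0.4712 + 2.1744i, |z|^2 = 4.9499
Escaped at iteration 5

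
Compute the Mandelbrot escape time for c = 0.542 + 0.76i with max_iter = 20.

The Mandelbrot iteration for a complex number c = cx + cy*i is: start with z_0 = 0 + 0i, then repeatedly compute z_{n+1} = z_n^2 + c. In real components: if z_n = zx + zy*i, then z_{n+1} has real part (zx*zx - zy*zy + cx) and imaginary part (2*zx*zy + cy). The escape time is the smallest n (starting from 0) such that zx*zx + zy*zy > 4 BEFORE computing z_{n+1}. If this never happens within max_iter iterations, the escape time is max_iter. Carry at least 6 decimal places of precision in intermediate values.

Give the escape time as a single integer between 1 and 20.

z_0 = 0 + 0i, c = 0.5420 + 0.7600i
Iter 1: z = 0.5420 + 0.7600i, |z|^2 = 0.8714
Iter 2: z = 0.2582 + 1.5838i, |z|^2 = 2.5752
Iter 3: z = -1.8999 + 1.5778i, |z|^2 = 6.0990
Escaped at iteration 3

Answer: 3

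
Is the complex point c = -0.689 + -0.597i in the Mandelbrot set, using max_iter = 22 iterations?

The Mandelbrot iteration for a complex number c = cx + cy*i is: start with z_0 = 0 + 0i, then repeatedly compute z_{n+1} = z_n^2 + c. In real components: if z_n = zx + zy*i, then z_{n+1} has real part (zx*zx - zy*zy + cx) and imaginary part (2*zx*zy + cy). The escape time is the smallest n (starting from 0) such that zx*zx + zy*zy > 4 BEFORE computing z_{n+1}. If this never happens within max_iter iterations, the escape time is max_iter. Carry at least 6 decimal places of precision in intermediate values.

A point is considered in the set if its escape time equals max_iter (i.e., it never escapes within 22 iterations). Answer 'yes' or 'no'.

z_0 = 0 + 0i, c = -0.6890 + -0.5970i
Iter 1: z = -0.6890 + -0.5970i, |z|^2 = 0.8311
Iter 2: z = -0.5707 + 0.2257i, |z|^2 = 0.3766
Iter 3: z = -0.4142 + -0.8546i, |z|^2 = 0.9019
Iter 4: z = -1.2477 + 0.1110i, |z|^2 = 1.5691
Iter 5: z = 0.8554 + -0.8740i, |z|^2 = 1.4956
Iter 6: z = -0.7211 + -2.0922i, |z|^2 = 4.8974
Escaped at iteration 6

Answer: no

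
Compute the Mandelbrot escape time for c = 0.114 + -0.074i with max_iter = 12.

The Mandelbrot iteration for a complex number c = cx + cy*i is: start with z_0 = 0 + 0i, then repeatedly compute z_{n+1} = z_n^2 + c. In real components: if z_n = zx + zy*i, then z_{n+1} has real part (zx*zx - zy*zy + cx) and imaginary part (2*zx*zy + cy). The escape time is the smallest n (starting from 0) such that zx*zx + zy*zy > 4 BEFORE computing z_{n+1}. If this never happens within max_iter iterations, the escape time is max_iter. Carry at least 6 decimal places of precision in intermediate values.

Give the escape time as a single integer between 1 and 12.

z_0 = 0 + 0i, c = 0.1140 + -0.0740i
Iter 1: z = 0.1140 + -0.0740i, |z|^2 = 0.0185
Iter 2: z = 0.1215 + -0.0909i, |z|^2 = 0.0230
Iter 3: z = 0.1205 + -0.0961i, |z|^2 = 0.0238
Iter 4: z = 0.1193 + -0.0972i, |z|^2 = 0.0237
Iter 5: z = 0.1188 + -0.0972i, |z|^2 = 0.0236
Iter 6: z = 0.1187 + -0.0971i, |z|^2 = 0.0235
Iter 7: z = 0.1187 + -0.0970i, |z|^2 = 0.0235
Iter 8: z = 0.1187 + -0.0970i, |z|^2 = 0.0235
Iter 9: z = 0.1187 + -0.0970i, |z|^2 = 0.0235
Iter 10: z = 0.1187 + -0.0970i, |z|^2 = 0.0235
Iter 11: z = 0.1187 + -0.0970i, |z|^2 = 0.0235

Answer: 12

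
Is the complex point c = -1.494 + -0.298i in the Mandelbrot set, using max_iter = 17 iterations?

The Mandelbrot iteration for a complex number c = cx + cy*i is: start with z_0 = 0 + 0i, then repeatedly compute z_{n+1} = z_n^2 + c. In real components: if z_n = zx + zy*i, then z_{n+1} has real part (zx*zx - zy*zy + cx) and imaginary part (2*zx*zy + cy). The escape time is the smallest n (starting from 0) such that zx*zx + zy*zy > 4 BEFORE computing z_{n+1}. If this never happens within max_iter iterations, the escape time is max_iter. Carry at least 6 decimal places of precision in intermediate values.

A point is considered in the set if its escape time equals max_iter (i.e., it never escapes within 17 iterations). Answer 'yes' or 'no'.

z_0 = 0 + 0i, c = -1.4940 + -0.2980i
Iter 1: z = -1.4940 + -0.2980i, |z|^2 = 2.3208
Iter 2: z = 0.6492 + 0.5924i, |z|^2 = 0.7725
Iter 3: z = -1.4235 + 0.4712i, |z|^2 = 2.2483
Iter 4: z = 0.3102 + -1.6396i, |z|^2 = 2.7845
Iter 5: z = -4.0860 + -1.3151i, |z|^2 = 18.4253
Escaped at iteration 5

Answer: no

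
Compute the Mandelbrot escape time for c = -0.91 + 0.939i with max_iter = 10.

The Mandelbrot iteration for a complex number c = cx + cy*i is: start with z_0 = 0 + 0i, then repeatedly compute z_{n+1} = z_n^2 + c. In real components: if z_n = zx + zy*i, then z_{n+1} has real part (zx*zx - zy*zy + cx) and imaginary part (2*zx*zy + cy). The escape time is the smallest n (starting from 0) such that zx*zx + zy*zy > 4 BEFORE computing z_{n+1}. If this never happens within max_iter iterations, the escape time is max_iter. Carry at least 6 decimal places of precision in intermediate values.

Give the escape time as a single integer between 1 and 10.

z_0 = 0 + 0i, c = -0.9100 + 0.9390i
Iter 1: z = -0.9100 + 0.9390i, |z|^2 = 1.7098
Iter 2: z = -0.9636 + -0.7700i, |z|^2 = 1.5214
Iter 3: z = -0.5743 + 2.4229i, |z|^2 = 6.2005
Escaped at iteration 3

Answer: 3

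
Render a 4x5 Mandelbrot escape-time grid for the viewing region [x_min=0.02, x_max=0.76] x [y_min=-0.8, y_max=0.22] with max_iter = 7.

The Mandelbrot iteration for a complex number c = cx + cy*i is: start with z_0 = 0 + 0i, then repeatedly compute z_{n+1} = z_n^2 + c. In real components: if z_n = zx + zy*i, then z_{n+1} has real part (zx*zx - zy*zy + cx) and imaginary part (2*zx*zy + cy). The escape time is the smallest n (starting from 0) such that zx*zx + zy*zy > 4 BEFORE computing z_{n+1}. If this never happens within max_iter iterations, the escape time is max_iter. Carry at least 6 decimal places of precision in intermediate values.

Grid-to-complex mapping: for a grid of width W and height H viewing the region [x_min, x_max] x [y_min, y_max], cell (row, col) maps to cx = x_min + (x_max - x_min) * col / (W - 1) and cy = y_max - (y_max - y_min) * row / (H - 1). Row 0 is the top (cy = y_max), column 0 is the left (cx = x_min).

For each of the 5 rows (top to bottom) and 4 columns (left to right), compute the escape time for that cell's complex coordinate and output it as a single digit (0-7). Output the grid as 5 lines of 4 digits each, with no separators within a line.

Answer: 7753
7753
7753
7743
7532

Derivation:
(row=0, col=0): c = 0.0200 + 0.2200i → escape time 7
(row=0, col=1): c = 0.2667 + 0.2200i → escape time 7
(row=0, col=2): c = 0.5133 + 0.2200i → escape time 5
(row=0, col=3): c = 0.7600 + 0.2200i → escape time 3
(row=1, col=0): c = 0.0200 + -0.0350i → escape time 7
(row=1, col=1): c = 0.2667 + -0.0350i → escape time 7
(row=1, col=2): c = 0.5133 + -0.0350i → escape time 5
(row=1, col=3): c = 0.7600 + -0.0350i → escape time 3
(row=2, col=0): c = 0.0200 + -0.2900i → escape time 7
(row=2, col=1): c = 0.2667 + -0.2900i → escape time 7
(row=2, col=2): c = 0.5133 + -0.2900i → escape time 5
(row=2, col=3): c = 0.7600 + -0.2900i → escape time 3
(row=3, col=0): c = 0.0200 + -0.5450i → escape time 7
(row=3, col=1): c = 0.2667 + -0.5450i → escape time 7
(row=3, col=2): c = 0.5133 + -0.5450i → escape time 4
(row=3, col=3): c = 0.7600 + -0.5450i → escape time 3
(row=4, col=0): c = 0.0200 + -0.8000i → escape time 7
(row=4, col=1): c = 0.2667 + -0.8000i → escape time 5
(row=4, col=2): c = 0.5133 + -0.8000i → escape time 3
(row=4, col=3): c = 0.7600 + -0.8000i → escape time 2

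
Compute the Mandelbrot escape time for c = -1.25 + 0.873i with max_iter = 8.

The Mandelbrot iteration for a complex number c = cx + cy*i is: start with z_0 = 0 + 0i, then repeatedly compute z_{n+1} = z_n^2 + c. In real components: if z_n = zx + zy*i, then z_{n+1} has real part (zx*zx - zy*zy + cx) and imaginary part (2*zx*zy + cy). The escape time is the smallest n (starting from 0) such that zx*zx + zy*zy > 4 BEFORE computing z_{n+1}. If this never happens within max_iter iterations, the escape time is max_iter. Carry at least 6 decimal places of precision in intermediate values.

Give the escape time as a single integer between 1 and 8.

Answer: 3

Derivation:
z_0 = 0 + 0i, c = -1.2500 + 0.8730i
Iter 1: z = -1.2500 + 0.8730i, |z|^2 = 2.3246
Iter 2: z = -0.4496 + -1.3095i, |z|^2 = 1.9170
Iter 3: z = -2.7626 + 2.0506i, |z|^2 = 11.8370
Escaped at iteration 3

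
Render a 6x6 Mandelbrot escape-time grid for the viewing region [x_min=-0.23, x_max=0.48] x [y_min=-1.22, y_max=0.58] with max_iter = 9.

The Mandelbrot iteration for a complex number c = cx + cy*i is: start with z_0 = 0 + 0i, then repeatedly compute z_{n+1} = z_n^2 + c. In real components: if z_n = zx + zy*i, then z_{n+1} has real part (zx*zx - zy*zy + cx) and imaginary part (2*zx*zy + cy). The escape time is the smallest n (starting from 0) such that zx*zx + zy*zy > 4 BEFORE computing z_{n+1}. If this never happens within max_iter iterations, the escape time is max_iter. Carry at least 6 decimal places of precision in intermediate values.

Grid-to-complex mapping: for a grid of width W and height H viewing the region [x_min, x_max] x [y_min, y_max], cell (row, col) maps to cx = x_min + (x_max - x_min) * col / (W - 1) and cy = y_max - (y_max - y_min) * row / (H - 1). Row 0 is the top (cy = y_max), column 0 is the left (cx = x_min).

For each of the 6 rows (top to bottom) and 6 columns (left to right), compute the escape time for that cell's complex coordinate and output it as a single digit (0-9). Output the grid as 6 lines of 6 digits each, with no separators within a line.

(row=0, col=0): c = -0.2300 + 0.5800i → escape time 9
(row=0, col=1): c = -0.0880 + 0.5800i → escape time 9
(row=0, col=2): c = 0.0540 + 0.5800i → escape time 9
(row=0, col=3): c = 0.1960 + 0.5800i → escape time 9
(row=0, col=4): c = 0.3380 + 0.5800i → escape time 9
(row=0, col=5): c = 0.4800 + 0.5800i → escape time 5
(row=1, col=0): c = -0.2300 + 0.2200i → escape time 9
(row=1, col=1): c = -0.0880 + 0.2200i → escape time 9
(row=1, col=2): c = 0.0540 + 0.2200i → escape time 9
(row=1, col=3): c = 0.1960 + 0.2200i → escape time 9
(row=1, col=4): c = 0.3380 + 0.2200i → escape time 9
(row=1, col=5): c = 0.4800 + 0.2200i → escape time 6
(row=2, col=0): c = -0.2300 + -0.1400i → escape time 9
(row=2, col=1): c = -0.0880 + -0.1400i → escape time 9
(row=2, col=2): c = 0.0540 + -0.1400i → escape time 9
(row=2, col=3): c = 0.1960 + -0.1400i → escape time 9
(row=2, col=4): c = 0.3380 + -0.1400i → escape time 9
(row=2, col=5): c = 0.4800 + -0.1400i → escape time 5
(row=3, col=0): c = -0.2300 + -0.5000i → escape time 9
(row=3, col=1): c = -0.0880 + -0.5000i → escape time 9
(row=3, col=2): c = 0.0540 + -0.5000i → escape time 9
(row=3, col=3): c = 0.1960 + -0.5000i → escape time 9
(row=3, col=4): c = 0.3380 + -0.5000i → escape time 9
(row=3, col=5): c = 0.4800 + -0.5000i → escape time 5
(row=4, col=0): c = -0.2300 + -0.8600i → escape time 9
(row=4, col=1): c = -0.0880 + -0.8600i → escape time 9
(row=4, col=2): c = 0.0540 + -0.8600i → escape time 6
(row=4, col=3): c = 0.1960 + -0.8600i → escape time 5
(row=4, col=4): c = 0.3380 + -0.8600i → escape time 4
(row=4, col=5): c = 0.4800 + -0.8600i → escape time 3
(row=5, col=0): c = -0.2300 + -1.2200i → escape time 3
(row=5, col=1): c = -0.0880 + -1.2200i → escape time 3
(row=5, col=2): c = 0.0540 + -1.2200i → escape time 3
(row=5, col=3): c = 0.1960 + -1.2200i → escape time 2
(row=5, col=4): c = 0.3380 + -1.2200i → escape time 2
(row=5, col=5): c = 0.4800 + -1.2200i → escape time 2

Answer: 999995
999996
999995
999995
996543
333222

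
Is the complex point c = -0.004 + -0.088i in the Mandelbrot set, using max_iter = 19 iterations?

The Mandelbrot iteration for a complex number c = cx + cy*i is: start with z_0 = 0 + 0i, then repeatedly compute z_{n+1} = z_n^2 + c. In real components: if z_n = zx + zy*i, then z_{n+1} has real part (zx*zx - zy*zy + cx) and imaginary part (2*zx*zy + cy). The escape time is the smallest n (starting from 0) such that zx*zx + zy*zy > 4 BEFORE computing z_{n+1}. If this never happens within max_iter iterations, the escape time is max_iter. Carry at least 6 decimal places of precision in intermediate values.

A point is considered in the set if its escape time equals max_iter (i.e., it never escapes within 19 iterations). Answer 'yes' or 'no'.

z_0 = 0 + 0i, c = -0.0040 + -0.0880i
Iter 1: z = -0.0040 + -0.0880i, |z|^2 = 0.0078
Iter 2: z = -0.0117 + -0.0873i, |z|^2 = 0.0078
Iter 3: z = -0.0115 + -0.0860i, |z|^2 = 0.0075
Iter 4: z = -0.0113 + -0.0860i, |z|^2 = 0.0075
Iter 5: z = -0.0113 + -0.0861i, |z|^2 = 0.0075
Iter 6: z = -0.0113 + -0.0861i, |z|^2 = 0.0075
Iter 7: z = -0.0113 + -0.0861i, |z|^2 = 0.0075
Iter 8: z = -0.0113 + -0.0861i, |z|^2 = 0.0075
Iter 9: z = -0.0113 + -0.0861i, |z|^2 = 0.0075
Iter 10: z = -0.0113 + -0.0861i, |z|^2 = 0.0075
Iter 11: z = -0.0113 + -0.0861i, |z|^2 = 0.0075
Iter 12: z = -0.0113 + -0.0861i, |z|^2 = 0.0075
Iter 13: z = -0.0113 + -0.0861i, |z|^2 = 0.0075
Iter 14: z = -0.0113 + -0.0861i, |z|^2 = 0.0075
Iter 15: z = -0.0113 + -0.0861i, |z|^2 = 0.0075
Iter 16: z = -0.0113 + -0.0861i, |z|^2 = 0.0075
Iter 17: z = -0.0113 + -0.0861i, |z|^2 = 0.0075
Iter 18: z = -0.0113 + -0.0861i, |z|^2 = 0.0075
Did not escape in 19 iterations → in set

Answer: yes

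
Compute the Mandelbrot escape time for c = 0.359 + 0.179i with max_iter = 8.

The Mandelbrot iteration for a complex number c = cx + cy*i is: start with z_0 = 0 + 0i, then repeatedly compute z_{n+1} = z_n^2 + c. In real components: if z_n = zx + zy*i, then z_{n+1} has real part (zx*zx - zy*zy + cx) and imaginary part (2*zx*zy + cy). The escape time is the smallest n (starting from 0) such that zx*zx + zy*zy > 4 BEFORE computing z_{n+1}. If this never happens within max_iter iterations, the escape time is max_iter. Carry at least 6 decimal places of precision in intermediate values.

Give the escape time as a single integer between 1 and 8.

z_0 = 0 + 0i, c = 0.3590 + 0.1790i
Iter 1: z = 0.3590 + 0.1790i, |z|^2 = 0.1609
Iter 2: z = 0.4558 + 0.3075i, |z|^2 = 0.3024
Iter 3: z = 0.4722 + 0.4594i, |z|^2 = 0.4340
Iter 4: z = 0.3710 + 0.6128i, |z|^2 = 0.5132
Iter 5: z = 0.1211 + 0.6337i, |z|^2 = 0.4162
Iter 6: z = -0.0279 + 0.3324i, |z|^2 = 0.1113
Iter 7: z = 0.2493 + 0.1604i, |z|^2 = 0.0879

Answer: 8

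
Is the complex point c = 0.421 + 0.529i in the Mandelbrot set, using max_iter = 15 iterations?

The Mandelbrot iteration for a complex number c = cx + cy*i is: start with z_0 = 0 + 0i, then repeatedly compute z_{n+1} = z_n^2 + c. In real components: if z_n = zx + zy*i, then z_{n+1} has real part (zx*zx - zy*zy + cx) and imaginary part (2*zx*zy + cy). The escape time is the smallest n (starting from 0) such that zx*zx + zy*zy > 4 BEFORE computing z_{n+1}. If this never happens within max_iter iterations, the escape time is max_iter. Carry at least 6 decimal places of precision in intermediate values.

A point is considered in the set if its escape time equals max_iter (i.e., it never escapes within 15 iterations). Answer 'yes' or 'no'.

Answer: no

Derivation:
z_0 = 0 + 0i, c = 0.4210 + 0.5290i
Iter 1: z = 0.4210 + 0.5290i, |z|^2 = 0.4571
Iter 2: z = 0.3184 + 0.9744i, |z|^2 = 1.0509
Iter 3: z = -0.4271 + 1.1495i, |z|^2 = 1.5038
Iter 4: z = -0.7179 + -0.4529i, |z|^2 = 0.7206
Iter 5: z = 0.7313 + 1.1794i, |z|^2 = 1.9257
Iter 6: z = -0.4351 + 2.2539i, |z|^2 = 5.2696
Escaped at iteration 6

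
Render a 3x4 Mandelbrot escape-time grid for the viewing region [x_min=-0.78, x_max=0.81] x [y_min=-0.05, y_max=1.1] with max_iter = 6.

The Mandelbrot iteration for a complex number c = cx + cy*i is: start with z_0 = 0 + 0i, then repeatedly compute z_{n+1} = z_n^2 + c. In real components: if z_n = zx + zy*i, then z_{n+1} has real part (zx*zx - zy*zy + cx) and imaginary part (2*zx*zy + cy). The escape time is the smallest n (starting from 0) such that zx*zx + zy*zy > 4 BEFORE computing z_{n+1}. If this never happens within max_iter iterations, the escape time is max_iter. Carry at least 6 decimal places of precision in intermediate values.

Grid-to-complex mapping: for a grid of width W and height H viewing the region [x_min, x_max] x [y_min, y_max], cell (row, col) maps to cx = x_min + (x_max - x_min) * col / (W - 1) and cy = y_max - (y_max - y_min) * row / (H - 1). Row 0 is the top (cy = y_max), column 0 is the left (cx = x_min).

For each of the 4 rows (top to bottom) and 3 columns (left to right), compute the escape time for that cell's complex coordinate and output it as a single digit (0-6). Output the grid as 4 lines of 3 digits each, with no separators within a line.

(row=0, col=0): c = -0.7800 + 1.1000i → escape time 3
(row=0, col=1): c = 0.0150 + 1.1000i → escape time 4
(row=0, col=2): c = 0.8100 + 1.1000i → escape time 2
(row=1, col=0): c = -0.7800 + 0.7167i → escape time 4
(row=1, col=1): c = 0.0150 + 0.7167i → escape time 6
(row=1, col=2): c = 0.8100 + 0.7167i → escape time 2
(row=2, col=0): c = -0.7800 + 0.3333i → escape time 6
(row=2, col=1): c = 0.0150 + 0.3333i → escape time 6
(row=2, col=2): c = 0.8100 + 0.3333i → escape time 3
(row=3, col=0): c = -0.7800 + -0.0500i → escape time 6
(row=3, col=1): c = 0.0150 + -0.0500i → escape time 6
(row=3, col=2): c = 0.8100 + -0.0500i → escape time 3

Answer: 342
462
663
663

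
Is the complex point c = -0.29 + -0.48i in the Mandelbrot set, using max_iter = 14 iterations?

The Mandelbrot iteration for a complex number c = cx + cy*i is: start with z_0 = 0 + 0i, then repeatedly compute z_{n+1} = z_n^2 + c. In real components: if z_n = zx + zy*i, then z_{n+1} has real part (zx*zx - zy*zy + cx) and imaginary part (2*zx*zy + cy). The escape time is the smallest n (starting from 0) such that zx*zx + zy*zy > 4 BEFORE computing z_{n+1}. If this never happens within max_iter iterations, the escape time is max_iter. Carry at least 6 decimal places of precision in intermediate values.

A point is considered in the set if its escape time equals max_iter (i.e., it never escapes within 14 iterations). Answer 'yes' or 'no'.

z_0 = 0 + 0i, c = -0.2900 + -0.4800i
Iter 1: z = -0.2900 + -0.4800i, |z|^2 = 0.3145
Iter 2: z = -0.4363 + -0.2016i, |z|^2 = 0.2310
Iter 3: z = -0.1403 + -0.3041i, |z|^2 = 0.1121
Iter 4: z = -0.3628 + -0.3947i, |z|^2 = 0.2874
Iter 5: z = -0.3142 + -0.1936i, |z|^2 = 0.1362
Iter 6: z = -0.2288 + -0.3583i, |z|^2 = 0.1808
Iter 7: z = -0.3661 + -0.3160i, |z|^2 = 0.2339
Iter 8: z = -0.2559 + -0.2486i, |z|^2 = 0.1273
Iter 9: z = -0.2863 + -0.3528i, |z|^2 = 0.2064
Iter 10: z = -0.3324 + -0.2780i, |z|^2 = 0.1878
Iter 11: z = -0.2567 + -0.2952i, |z|^2 = 0.1530
Iter 12: z = -0.3112 + -0.3284i, |z|^2 = 0.2047
Iter 13: z = -0.3010 + -0.2756i, |z|^2 = 0.1666
Did not escape in 14 iterations → in set

Answer: yes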